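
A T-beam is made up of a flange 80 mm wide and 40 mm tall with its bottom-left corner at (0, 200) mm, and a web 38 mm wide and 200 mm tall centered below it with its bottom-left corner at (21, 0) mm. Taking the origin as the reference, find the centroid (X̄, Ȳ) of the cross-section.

Part | A | x̄ᵢ | ȳᵢ | A·x̄ᵢ | A·ȳᵢ
web | 7600.00 | 40.00 | 100.00 | 304000.00 | 760000.00
flange | 3200.00 | 40.00 | 220.00 | 128000.00 | 704000.00
Σ | 10800.00 |  |  | 432000.00 | 1464000.00
X̄ = 432000.00 / 10800.00 = 40.00 mm
Ȳ = 1464000.00 / 10800.00 = 135.56 mm

X̄ = 40.00 mm, Ȳ = 135.56 mm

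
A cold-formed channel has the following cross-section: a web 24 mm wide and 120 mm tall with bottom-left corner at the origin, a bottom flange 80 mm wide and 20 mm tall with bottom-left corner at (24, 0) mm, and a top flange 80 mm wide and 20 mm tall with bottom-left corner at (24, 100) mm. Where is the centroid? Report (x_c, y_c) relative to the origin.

web: A = 24 × 120 = 2880.00, centroid at (12.00, 60.00).
bottom flange: A = 80 × 20 = 1600.00, centroid at (64.00, 10.00).
top flange: A = 80 × 20 = 1600.00, centroid at (64.00, 110.00).
ΣA = 6080.00 mm², ΣAx_c = 239360.00 mm³, ΣAy_c = 364800.00 mm³.
x_c = 239360.00/6080.00 = 39.37 mm; y_c = 364800.00/6080.00 = 60.00 mm.

x_c = 39.37 mm, y_c = 60.00 mm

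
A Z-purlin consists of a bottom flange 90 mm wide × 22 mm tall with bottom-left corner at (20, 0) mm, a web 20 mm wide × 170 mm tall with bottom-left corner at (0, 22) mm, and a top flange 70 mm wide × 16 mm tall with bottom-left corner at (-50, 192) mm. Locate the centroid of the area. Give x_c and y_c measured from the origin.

bottom flange: A = 90 × 22 = 1980.00, centroid at (65.00, 11.00).
web: A = 20 × 170 = 3400.00, centroid at (10.00, 107.00).
top flange: A = 70 × 16 = 1120.00, centroid at (-15.00, 200.00).
ΣA = 6500.00 mm²
ΣAx_c = (1980.00)(65.00) + (3400.00)(10.00) + (1120.00)(-15.00) = 145900.00 mm³
ΣAy_c = (1980.00)(11.00) + (3400.00)(107.00) + (1120.00)(200.00) = 609580.00 mm³
x_c = 145900.00 / 6500.00 = 22.45 mm
y_c = 609580.00 / 6500.00 = 93.78 mm

x_c = 22.45 mm, y_c = 93.78 mm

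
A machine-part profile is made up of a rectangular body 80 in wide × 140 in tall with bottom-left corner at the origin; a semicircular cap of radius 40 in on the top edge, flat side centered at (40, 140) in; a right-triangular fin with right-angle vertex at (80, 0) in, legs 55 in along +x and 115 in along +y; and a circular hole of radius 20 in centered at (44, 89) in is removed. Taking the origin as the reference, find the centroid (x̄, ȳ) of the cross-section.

x̄ = 51.49 in, ȳ = 76.06 in

rectangular body: A = 80 × 140 = 11200.00, centroid at (40.00, 70.00).
semicircular top: A = ½π·40² = 2513.27, centroid at (40.00, 156.98).
triangular fin: A = ½·55·115 = 3162.50, centroid at (98.33, 38.33).
hole: A = −π·20² = -1256.64, centroid at (44.00, 89.00).
ΣA = 15619.14 in²
ΣAx̄ = (11200.00)(40.00) + (2513.27)(40.00) + (3162.50)(98.33) + (-1256.64)(44.00) = 804218.10 in³
ΣAȳ = (11200.00)(70.00) + (2513.27)(156.98) + (3162.50)(38.33) + (-1256.64)(89.00) = 1187913.51 in³
x̄ = 804218.10 / 15619.14 = 51.49 in
ȳ = 1187913.51 / 15619.14 = 76.06 in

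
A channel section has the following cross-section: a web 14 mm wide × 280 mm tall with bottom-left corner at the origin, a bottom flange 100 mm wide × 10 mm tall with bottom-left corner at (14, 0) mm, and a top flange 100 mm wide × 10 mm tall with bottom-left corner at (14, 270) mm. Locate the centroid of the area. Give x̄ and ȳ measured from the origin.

web: A = 14 × 280 = 3920.00, centroid at (7.00, 140.00).
bottom flange: A = 100 × 10 = 1000.00, centroid at (64.00, 5.00).
top flange: A = 100 × 10 = 1000.00, centroid at (64.00, 275.00).
ΣA = 5920.00 mm², ΣAx̄ = 155440.00 mm³, ΣAȳ = 828800.00 mm³.
x̄ = 155440.00/5920.00 = 26.26 mm; ȳ = 828800.00/5920.00 = 140.00 mm.

x̄ = 26.26 mm, ȳ = 140.00 mm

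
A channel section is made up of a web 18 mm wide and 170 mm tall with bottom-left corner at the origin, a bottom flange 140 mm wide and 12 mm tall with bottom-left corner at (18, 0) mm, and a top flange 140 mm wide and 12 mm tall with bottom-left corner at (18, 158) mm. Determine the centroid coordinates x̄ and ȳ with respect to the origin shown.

x̄ = 50.35 mm, ȳ = 85.00 mm

Part | A | x̄ᵢ | ȳᵢ | A·x̄ᵢ | A·ȳᵢ
web | 3060.00 | 9.00 | 85.00 | 27540.00 | 260100.00
bottom flange | 1680.00 | 88.00 | 6.00 | 147840.00 | 10080.00
top flange | 1680.00 | 88.00 | 164.00 | 147840.00 | 275520.00
Σ | 6420.00 |  |  | 323220.00 | 545700.00
x̄ = 323220.00 / 6420.00 = 50.35 mm
ȳ = 545700.00 / 6420.00 = 85.00 mm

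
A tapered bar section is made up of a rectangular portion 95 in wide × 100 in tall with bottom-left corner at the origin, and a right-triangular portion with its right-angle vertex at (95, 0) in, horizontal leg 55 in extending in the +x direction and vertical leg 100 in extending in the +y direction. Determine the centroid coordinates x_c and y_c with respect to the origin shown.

rectangular portion: A = 95 × 100 = 9500.00, centroid at (47.50, 50.00).
triangular portion: A = ½·55·100 = 2750.00, centroid at (113.33, 33.33).
ΣA = 12250.00 in²
ΣAx_c = (9500.00)(47.50) + (2750.00)(113.33) = 762916.67 in³
ΣAy_c = (9500.00)(50.00) + (2750.00)(33.33) = 566666.67 in³
x_c = 762916.67 / 12250.00 = 62.28 in
y_c = 566666.67 / 12250.00 = 46.26 in

x_c = 62.28 in, y_c = 46.26 in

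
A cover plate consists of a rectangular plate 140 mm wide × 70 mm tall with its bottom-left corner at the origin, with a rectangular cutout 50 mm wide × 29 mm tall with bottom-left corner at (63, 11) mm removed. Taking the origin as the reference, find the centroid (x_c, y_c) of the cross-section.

x_c = 66.87 mm, y_c = 36.65 mm

plate: A = 140 × 70 = 9800.00, centroid at (70.00, 35.00).
hole: A = −(50 × 29) = -1450.00, centroid at (88.00, 25.50).
ΣA = 8350.00 mm², ΣAx_c = 558400.00 mm³, ΣAy_c = 306025.00 mm³.
x_c = 558400.00/8350.00 = 66.87 mm; y_c = 306025.00/8350.00 = 36.65 mm.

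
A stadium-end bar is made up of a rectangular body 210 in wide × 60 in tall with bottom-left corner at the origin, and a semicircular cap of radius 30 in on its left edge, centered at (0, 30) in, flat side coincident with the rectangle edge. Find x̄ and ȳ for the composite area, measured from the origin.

rectangular body: A = 210 × 60 = 12600.00, centroid at (105.00, 30.00).
semicircular end: A = ½π·30² = 1413.72, centroid at (-12.73, 30.00).
ΣA = 14013.72 in², ΣAx̄ = 1305000.00 in³, ΣAȳ = 420411.50 in³.
x̄ = 1305000.00/14013.72 = 93.12 in; ȳ = 420411.50/14013.72 = 30.00 in.

x̄ = 93.12 in, ȳ = 30.00 in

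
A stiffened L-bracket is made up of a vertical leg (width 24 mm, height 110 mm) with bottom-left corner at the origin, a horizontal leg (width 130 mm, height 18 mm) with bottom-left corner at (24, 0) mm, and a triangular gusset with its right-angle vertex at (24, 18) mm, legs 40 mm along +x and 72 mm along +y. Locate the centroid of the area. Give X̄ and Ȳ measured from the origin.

X̄ = 45.75 mm, Ȳ = 35.32 mm

Part | A | x̄ᵢ | ȳᵢ | A·x̄ᵢ | A·ȳᵢ
vertical leg | 2640.00 | 12.00 | 55.00 | 31680.00 | 145200.00
horizontal leg | 2340.00 | 89.00 | 9.00 | 208260.00 | 21060.00
gusset | 1440.00 | 37.33 | 42.00 | 53760.00 | 60480.00
Σ | 6420.00 |  |  | 293700.00 | 226740.00
X̄ = 293700.00 / 6420.00 = 45.75 mm
Ȳ = 226740.00 / 6420.00 = 35.32 mm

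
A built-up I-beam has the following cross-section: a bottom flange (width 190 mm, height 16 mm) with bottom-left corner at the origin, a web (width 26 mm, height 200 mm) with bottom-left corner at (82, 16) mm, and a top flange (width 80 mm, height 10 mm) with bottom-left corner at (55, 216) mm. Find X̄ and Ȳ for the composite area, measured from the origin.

bottom flange: A = 190 × 16 = 3040.00, centroid at (95.00, 8.00).
web: A = 26 × 200 = 5200.00, centroid at (95.00, 116.00).
top flange: A = 80 × 10 = 800.00, centroid at (95.00, 221.00).
ΣA = 9040.00 mm², ΣAX̄ = 858800.00 mm³, ΣAȲ = 804320.00 mm³.
X̄ = 858800.00/9040.00 = 95.00 mm; Ȳ = 804320.00/9040.00 = 88.97 mm.

X̄ = 95.00 mm, Ȳ = 88.97 mm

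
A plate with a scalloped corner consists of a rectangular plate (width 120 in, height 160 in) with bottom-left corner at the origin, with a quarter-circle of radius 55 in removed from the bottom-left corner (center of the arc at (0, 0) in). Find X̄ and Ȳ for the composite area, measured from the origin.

plate: A = 120 × 160 = 19200.00, centroid at (60.00, 80.00).
removed quarter-circle: A = −¼π·55² = -2375.83, centroid at (23.34, 23.34).
ΣA = 16824.17 in²
ΣAX̄ = (19200.00)(60.00) + (-2375.83)(23.34) = 1096541.67 in³
ΣAȲ = (19200.00)(80.00) + (-2375.83)(23.34) = 1480541.67 in³
X̄ = 1096541.67 / 16824.17 = 65.18 in
Ȳ = 1480541.67 / 16824.17 = 88.00 in

X̄ = 65.18 in, Ȳ = 88.00 in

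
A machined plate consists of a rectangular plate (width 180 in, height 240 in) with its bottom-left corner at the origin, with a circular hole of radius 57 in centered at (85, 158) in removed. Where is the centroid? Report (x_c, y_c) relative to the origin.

x_c = 91.55 in, y_c = 108.24 in

Part | A | x̄ᵢ | ȳᵢ | A·x̄ᵢ | A·ȳᵢ
plate | 43200.00 | 90.00 | 120.00 | 3888000.00 | 5184000.00
hole | -10207.03 | 85.00 | 158.00 | -867597.94 | -1612711.46
Σ | 32992.97 |  |  | 3020402.06 | 3571288.54
x_c = 3020402.06 / 32992.97 = 91.55 in
y_c = 3571288.54 / 32992.97 = 108.24 in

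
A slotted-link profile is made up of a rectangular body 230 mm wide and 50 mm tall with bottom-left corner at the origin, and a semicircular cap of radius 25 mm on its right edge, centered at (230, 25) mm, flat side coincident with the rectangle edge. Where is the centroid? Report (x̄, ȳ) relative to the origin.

rectangular body: A = 230 × 50 = 11500.00, centroid at (115.00, 25.00).
semicircular end: A = ½π·25² = 981.75, centroid at (240.61, 25.00).
ΣA = 12481.75 mm²
ΣAx̄ = (11500.00)(115.00) + (981.75)(240.61) = 1558718.64 mm³
ΣAȳ = (11500.00)(25.00) + (981.75)(25.00) = 312043.69 mm³
x̄ = 1558718.64 / 12481.75 = 124.88 mm
ȳ = 312043.69 / 12481.75 = 25.00 mm

x̄ = 124.88 mm, ȳ = 25.00 mm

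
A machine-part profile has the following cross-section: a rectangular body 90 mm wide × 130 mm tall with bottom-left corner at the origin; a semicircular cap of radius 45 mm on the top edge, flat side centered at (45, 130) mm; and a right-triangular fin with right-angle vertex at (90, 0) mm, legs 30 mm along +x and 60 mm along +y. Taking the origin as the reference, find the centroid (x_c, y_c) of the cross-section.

rectangular body: A = 90 × 130 = 11700.00, centroid at (45.00, 65.00).
semicircular top: A = ½π·45² = 3180.86, centroid at (45.00, 149.10).
triangular fin: A = ½·30·60 = 900.00, centroid at (100.00, 20.00).
ΣA = 15780.86 mm²
ΣAx_c = (11700.00)(45.00) + (3180.86)(45.00) + (900.00)(100.00) = 759638.82 mm³
ΣAy_c = (11700.00)(65.00) + (3180.86)(149.10) + (900.00)(20.00) = 1252762.13 mm³
x_c = 759638.82 / 15780.86 = 48.14 mm
y_c = 1252762.13 / 15780.86 = 79.38 mm

x_c = 48.14 mm, y_c = 79.38 mm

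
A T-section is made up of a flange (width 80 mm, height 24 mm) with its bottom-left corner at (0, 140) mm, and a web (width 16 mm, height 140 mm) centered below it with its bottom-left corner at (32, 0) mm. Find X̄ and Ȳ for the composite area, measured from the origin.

X̄ = 40.00 mm, Ȳ = 107.85 mm

Part | A | x̄ᵢ | ȳᵢ | A·x̄ᵢ | A·ȳᵢ
web | 2240.00 | 40.00 | 70.00 | 89600.00 | 156800.00
flange | 1920.00 | 40.00 | 152.00 | 76800.00 | 291840.00
Σ | 4160.00 |  |  | 166400.00 | 448640.00
X̄ = 166400.00 / 4160.00 = 40.00 mm
Ȳ = 448640.00 / 4160.00 = 107.85 mm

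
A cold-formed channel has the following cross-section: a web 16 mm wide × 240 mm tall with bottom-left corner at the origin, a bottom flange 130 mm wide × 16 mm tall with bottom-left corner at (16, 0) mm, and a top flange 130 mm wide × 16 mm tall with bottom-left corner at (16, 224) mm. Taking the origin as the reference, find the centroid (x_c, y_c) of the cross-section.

Part | A | x̄ᵢ | ȳᵢ | A·x̄ᵢ | A·ȳᵢ
web | 3840.00 | 8.00 | 120.00 | 30720.00 | 460800.00
bottom flange | 2080.00 | 81.00 | 8.00 | 168480.00 | 16640.00
top flange | 2080.00 | 81.00 | 232.00 | 168480.00 | 482560.00
Σ | 8000.00 |  |  | 367680.00 | 960000.00
x_c = 367680.00 / 8000.00 = 45.96 mm
y_c = 960000.00 / 8000.00 = 120.00 mm

x_c = 45.96 mm, y_c = 120.00 mm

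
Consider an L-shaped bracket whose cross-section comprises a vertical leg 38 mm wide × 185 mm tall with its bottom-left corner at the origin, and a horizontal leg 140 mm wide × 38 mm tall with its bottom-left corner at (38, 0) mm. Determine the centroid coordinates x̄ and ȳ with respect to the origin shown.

vertical leg: A = 38 × 185 = 7030.00, centroid at (19.00, 92.50).
horizontal leg: A = 140 × 38 = 5320.00, centroid at (108.00, 19.00).
ΣA = 12350.00 mm²
ΣAx̄ = (7030.00)(19.00) + (5320.00)(108.00) = 708130.00 mm³
ΣAȳ = (7030.00)(92.50) + (5320.00)(19.00) = 751355.00 mm³
x̄ = 708130.00 / 12350.00 = 57.34 mm
ȳ = 751355.00 / 12350.00 = 60.84 mm

x̄ = 57.34 mm, ȳ = 60.84 mm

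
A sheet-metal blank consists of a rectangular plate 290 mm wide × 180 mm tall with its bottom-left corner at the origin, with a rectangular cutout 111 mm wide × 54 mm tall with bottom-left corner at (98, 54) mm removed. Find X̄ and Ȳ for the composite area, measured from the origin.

plate: A = 290 × 180 = 52200.00, centroid at (145.00, 90.00).
hole: A = −(111 × 54) = -5994.00, centroid at (153.50, 81.00).
ΣA = 46206.00 mm²
ΣAX̄ = (52200.00)(145.00) + (-5994.00)(153.50) = 6648921.00 mm³
ΣAȲ = (52200.00)(90.00) + (-5994.00)(81.00) = 4212486.00 mm³
X̄ = 6648921.00 / 46206.00 = 143.90 mm
Ȳ = 4212486.00 / 46206.00 = 91.17 mm

X̄ = 143.90 mm, Ȳ = 91.17 mm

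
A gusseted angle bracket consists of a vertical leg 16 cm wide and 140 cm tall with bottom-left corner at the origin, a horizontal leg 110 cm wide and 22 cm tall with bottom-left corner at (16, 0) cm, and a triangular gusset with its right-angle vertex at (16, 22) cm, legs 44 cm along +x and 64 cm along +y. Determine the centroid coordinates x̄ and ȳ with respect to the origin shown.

vertical leg: A = 16 × 140 = 2240.00, centroid at (8.00, 70.00).
horizontal leg: A = 110 × 22 = 2420.00, centroid at (71.00, 11.00).
gusset: A = ½·44·64 = 1408.00, centroid at (30.67, 43.33).
ΣA = 6068.00 cm²
ΣAx̄ = (2240.00)(8.00) + (2420.00)(71.00) + (1408.00)(30.67) = 232918.67 cm³
ΣAȳ = (2240.00)(70.00) + (2420.00)(11.00) + (1408.00)(43.33) = 244433.33 cm³
x̄ = 232918.67 / 6068.00 = 38.38 cm
ȳ = 244433.33 / 6068.00 = 40.28 cm

x̄ = 38.38 cm, ȳ = 40.28 cm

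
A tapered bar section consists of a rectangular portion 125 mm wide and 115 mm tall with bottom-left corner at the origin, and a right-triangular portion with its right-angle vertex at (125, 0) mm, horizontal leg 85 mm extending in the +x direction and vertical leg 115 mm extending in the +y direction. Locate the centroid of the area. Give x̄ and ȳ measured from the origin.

Part | A | x̄ᵢ | ȳᵢ | A·x̄ᵢ | A·ȳᵢ
rectangular portion | 14375.00 | 62.50 | 57.50 | 898437.50 | 826562.50
triangular portion | 4887.50 | 153.33 | 38.33 | 749416.67 | 187354.17
Σ | 19262.50 |  |  | 1647854.17 | 1013916.67
x̄ = 1647854.17 / 19262.50 = 85.55 mm
ȳ = 1013916.67 / 19262.50 = 52.64 mm

x̄ = 85.55 mm, ȳ = 52.64 mm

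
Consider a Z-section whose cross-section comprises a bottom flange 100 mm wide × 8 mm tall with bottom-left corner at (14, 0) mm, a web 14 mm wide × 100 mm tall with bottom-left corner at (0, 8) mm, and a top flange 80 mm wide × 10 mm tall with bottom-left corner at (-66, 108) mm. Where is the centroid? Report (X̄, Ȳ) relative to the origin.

Part | A | x̄ᵢ | ȳᵢ | A·x̄ᵢ | A·ȳᵢ
bottom flange | 800.00 | 64.00 | 4.00 | 51200.00 | 3200.00
web | 1400.00 | 7.00 | 58.00 | 9800.00 | 81200.00
top flange | 800.00 | -26.00 | 113.00 | -20800.00 | 90400.00
Σ | 3000.00 |  |  | 40200.00 | 174800.00
X̄ = 40200.00 / 3000.00 = 13.40 mm
Ȳ = 174800.00 / 3000.00 = 58.27 mm

X̄ = 13.40 mm, Ȳ = 58.27 mm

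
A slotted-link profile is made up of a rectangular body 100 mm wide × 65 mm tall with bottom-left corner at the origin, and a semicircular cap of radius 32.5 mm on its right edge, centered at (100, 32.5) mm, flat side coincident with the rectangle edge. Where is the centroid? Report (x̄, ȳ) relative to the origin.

x̄ = 62.97 mm, ȳ = 32.50 mm

rectangular body: A = 100 × 65 = 6500.00, centroid at (50.00, 32.50).
semicircular end: A = ½π·32.5² = 1659.15, centroid at (113.79, 32.50).
ΣA = 8159.15 mm²
ΣAx̄ = (6500.00)(50.00) + (1659.15)(113.79) = 513800.78 mm³
ΣAȳ = (6500.00)(32.50) + (1659.15)(32.50) = 265172.49 mm³
x̄ = 513800.78 / 8159.15 = 62.97 mm
ȳ = 265172.49 / 8159.15 = 32.50 mm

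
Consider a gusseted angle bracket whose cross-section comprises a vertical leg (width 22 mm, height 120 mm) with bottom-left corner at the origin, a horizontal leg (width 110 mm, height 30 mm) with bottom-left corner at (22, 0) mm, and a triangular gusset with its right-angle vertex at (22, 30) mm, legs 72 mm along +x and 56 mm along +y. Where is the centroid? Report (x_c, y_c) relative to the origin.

x_c = 47.24 mm, y_c = 38.46 mm

vertical leg: A = 22 × 120 = 2640.00, centroid at (11.00, 60.00).
horizontal leg: A = 110 × 30 = 3300.00, centroid at (77.00, 15.00).
gusset: A = ½·72·56 = 2016.00, centroid at (46.00, 48.67).
ΣA = 7956.00 mm², ΣAx_c = 375876.00 mm³, ΣAy_c = 306012.00 mm³.
x_c = 375876.00/7956.00 = 47.24 mm; y_c = 306012.00/7956.00 = 38.46 mm.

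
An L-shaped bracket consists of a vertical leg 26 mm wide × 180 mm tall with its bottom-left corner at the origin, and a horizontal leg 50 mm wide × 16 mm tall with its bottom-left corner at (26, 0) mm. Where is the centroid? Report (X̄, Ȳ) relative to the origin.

X̄ = 18.55 mm, Ȳ = 78.03 mm

Part | A | x̄ᵢ | ȳᵢ | A·x̄ᵢ | A·ȳᵢ
vertical leg | 4680.00 | 13.00 | 90.00 | 60840.00 | 421200.00
horizontal leg | 800.00 | 51.00 | 8.00 | 40800.00 | 6400.00
Σ | 5480.00 |  |  | 101640.00 | 427600.00
X̄ = 101640.00 / 5480.00 = 18.55 mm
Ȳ = 427600.00 / 5480.00 = 78.03 mm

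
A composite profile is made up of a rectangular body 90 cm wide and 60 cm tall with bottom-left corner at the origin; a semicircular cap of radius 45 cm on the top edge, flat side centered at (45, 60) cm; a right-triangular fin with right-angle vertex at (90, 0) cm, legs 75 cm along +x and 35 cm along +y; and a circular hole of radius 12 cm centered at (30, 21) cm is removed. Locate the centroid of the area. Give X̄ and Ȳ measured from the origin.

rectangular body: A = 90 × 60 = 5400.00, centroid at (45.00, 30.00).
semicircular top: A = ½π·45² = 3180.86, centroid at (45.00, 79.10).
triangular fin: A = ½·75·35 = 1312.50, centroid at (115.00, 11.67).
hole: A = −π·12² = -452.39, centroid at (30.00, 21.00).
ΣA = 9440.97 cm²
ΣAX̄ = (5400.00)(45.00) + (3180.86)(45.00) + (1312.50)(115.00) + (-452.39)(30.00) = 523504.64 cm³
ΣAȲ = (5400.00)(30.00) + (3180.86)(79.10) + (1312.50)(11.67) + (-452.39)(21.00) = 419414.08 cm³
X̄ = 523504.64 / 9440.97 = 55.45 cm
Ȳ = 419414.08 / 9440.97 = 44.42 cm

X̄ = 55.45 cm, Ȳ = 44.42 cm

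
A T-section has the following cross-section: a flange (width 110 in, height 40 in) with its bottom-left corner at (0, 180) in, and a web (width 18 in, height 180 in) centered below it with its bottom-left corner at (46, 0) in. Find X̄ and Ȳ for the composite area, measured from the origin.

Part | A | x̄ᵢ | ȳᵢ | A·x̄ᵢ | A·ȳᵢ
web | 3240.00 | 55.00 | 90.00 | 178200.00 | 291600.00
flange | 4400.00 | 55.00 | 200.00 | 242000.00 | 880000.00
Σ | 7640.00 |  |  | 420200.00 | 1171600.00
X̄ = 420200.00 / 7640.00 = 55.00 in
Ȳ = 1171600.00 / 7640.00 = 153.35 in

X̄ = 55.00 in, Ȳ = 153.35 in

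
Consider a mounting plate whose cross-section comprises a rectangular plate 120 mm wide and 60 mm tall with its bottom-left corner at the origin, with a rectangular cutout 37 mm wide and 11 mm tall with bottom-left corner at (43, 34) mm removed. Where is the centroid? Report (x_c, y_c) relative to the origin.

x_c = 59.91 mm, y_c = 29.43 mm

plate: A = 120 × 60 = 7200.00, centroid at (60.00, 30.00).
hole: A = −(37 × 11) = -407.00, centroid at (61.50, 39.50).
ΣA = 6793.00 mm²
ΣAx_c = (7200.00)(60.00) + (-407.00)(61.50) = 406969.50 mm³
ΣAy_c = (7200.00)(30.00) + (-407.00)(39.50) = 199923.50 mm³
x_c = 406969.50 / 6793.00 = 59.91 mm
y_c = 199923.50 / 6793.00 = 29.43 mm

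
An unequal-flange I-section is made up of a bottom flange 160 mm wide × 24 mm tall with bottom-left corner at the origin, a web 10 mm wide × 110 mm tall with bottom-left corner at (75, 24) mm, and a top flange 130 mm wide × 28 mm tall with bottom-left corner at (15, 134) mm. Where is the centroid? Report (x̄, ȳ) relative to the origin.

Part | A | x̄ᵢ | ȳᵢ | A·x̄ᵢ | A·ȳᵢ
bottom flange | 3840.00 | 80.00 | 12.00 | 307200.00 | 46080.00
web | 1100.00 | 80.00 | 79.00 | 88000.00 | 86900.00
top flange | 3640.00 | 80.00 | 148.00 | 291200.00 | 538720.00
Σ | 8580.00 |  |  | 686400.00 | 671700.00
x̄ = 686400.00 / 8580.00 = 80.00 mm
ȳ = 671700.00 / 8580.00 = 78.29 mm

x̄ = 80.00 mm, ȳ = 78.29 mm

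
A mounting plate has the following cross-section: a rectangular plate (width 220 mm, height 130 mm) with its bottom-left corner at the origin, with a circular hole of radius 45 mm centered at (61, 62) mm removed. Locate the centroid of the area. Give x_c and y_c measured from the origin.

plate: A = 220 × 130 = 28600.00, centroid at (110.00, 65.00).
hole: A = −π·45² = -6361.73, centroid at (61.00, 62.00).
ΣA = 22238.27 mm²
ΣAx_c = (28600.00)(110.00) + (-6361.73)(61.00) = 2757934.77 mm³
ΣAy_c = (28600.00)(65.00) + (-6361.73)(62.00) = 1464573.04 mm³
x_c = 2757934.77 / 22238.27 = 124.02 mm
y_c = 1464573.04 / 22238.27 = 65.86 mm

x_c = 124.02 mm, y_c = 65.86 mm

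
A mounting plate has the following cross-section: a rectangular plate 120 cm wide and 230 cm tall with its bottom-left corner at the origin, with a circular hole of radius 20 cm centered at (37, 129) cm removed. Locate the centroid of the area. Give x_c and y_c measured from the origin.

Part | A | x̄ᵢ | ȳᵢ | A·x̄ᵢ | A·ȳᵢ
plate | 27600.00 | 60.00 | 115.00 | 1656000.00 | 3174000.00
hole | -1256.64 | 37.00 | 129.00 | -46495.57 | -162106.18
Σ | 26343.36 |  |  | 1609504.43 | 3011893.82
x_c = 1609504.43 / 26343.36 = 61.10 cm
y_c = 3011893.82 / 26343.36 = 114.33 cm

x_c = 61.10 cm, y_c = 114.33 cm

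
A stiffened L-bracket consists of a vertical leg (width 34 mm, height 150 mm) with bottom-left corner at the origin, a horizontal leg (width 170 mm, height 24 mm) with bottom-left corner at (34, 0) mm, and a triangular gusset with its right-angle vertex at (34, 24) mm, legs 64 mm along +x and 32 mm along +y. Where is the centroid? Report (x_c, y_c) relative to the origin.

x_c = 61.63 mm, y_c = 45.76 mm

vertical leg: A = 34 × 150 = 5100.00, centroid at (17.00, 75.00).
horizontal leg: A = 170 × 24 = 4080.00, centroid at (119.00, 12.00).
gusset: A = ½·64·32 = 1024.00, centroid at (55.33, 34.67).
ΣA = 10204.00 mm², ΣAx_c = 628881.33 mm³, ΣAy_c = 466958.67 mm³.
x_c = 628881.33/10204.00 = 61.63 mm; y_c = 466958.67/10204.00 = 45.76 mm.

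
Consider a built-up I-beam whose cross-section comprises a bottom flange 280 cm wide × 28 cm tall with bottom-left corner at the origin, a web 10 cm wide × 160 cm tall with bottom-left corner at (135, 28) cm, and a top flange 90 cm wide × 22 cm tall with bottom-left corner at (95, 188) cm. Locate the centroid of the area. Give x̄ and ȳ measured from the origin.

x̄ = 140.00 cm, ȳ = 59.25 cm

bottom flange: A = 280 × 28 = 7840.00, centroid at (140.00, 14.00).
web: A = 10 × 160 = 1600.00, centroid at (140.00, 108.00).
top flange: A = 90 × 22 = 1980.00, centroid at (140.00, 199.00).
ΣA = 11420.00 cm²
ΣAx̄ = (7840.00)(140.00) + (1600.00)(140.00) + (1980.00)(140.00) = 1598800.00 cm³
ΣAȳ = (7840.00)(14.00) + (1600.00)(108.00) + (1980.00)(199.00) = 676580.00 cm³
x̄ = 1598800.00 / 11420.00 = 140.00 cm
ȳ = 676580.00 / 11420.00 = 59.25 cm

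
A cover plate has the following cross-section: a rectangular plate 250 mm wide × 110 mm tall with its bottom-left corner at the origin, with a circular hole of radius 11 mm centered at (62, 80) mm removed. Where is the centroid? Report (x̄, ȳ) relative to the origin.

Part | A | x̄ᵢ | ȳᵢ | A·x̄ᵢ | A·ȳᵢ
plate | 27500.00 | 125.00 | 55.00 | 3437500.00 | 1512500.00
hole | -380.13 | 62.00 | 80.00 | -23568.23 | -30410.62
Σ | 27119.87 |  |  | 3413931.77 | 1482089.38
x̄ = 3413931.77 / 27119.87 = 125.88 mm
ȳ = 1482089.38 / 27119.87 = 54.65 mm

x̄ = 125.88 mm, ȳ = 54.65 mm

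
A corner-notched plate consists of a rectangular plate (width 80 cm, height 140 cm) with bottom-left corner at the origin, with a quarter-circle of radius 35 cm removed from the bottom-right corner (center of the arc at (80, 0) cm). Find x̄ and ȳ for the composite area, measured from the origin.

x̄ = 37.64 cm, ȳ = 75.18 cm

Part | A | x̄ᵢ | ȳᵢ | A·x̄ᵢ | A·ȳᵢ
plate | 11200.00 | 40.00 | 70.00 | 448000.00 | 784000.00
removed quarter-circle | -962.11 | 65.15 | 14.85 | -62677.35 | -14291.67
Σ | 10237.89 |  |  | 385322.65 | 769708.33
x̄ = 385322.65 / 10237.89 = 37.64 cm
ȳ = 769708.33 / 10237.89 = 75.18 cm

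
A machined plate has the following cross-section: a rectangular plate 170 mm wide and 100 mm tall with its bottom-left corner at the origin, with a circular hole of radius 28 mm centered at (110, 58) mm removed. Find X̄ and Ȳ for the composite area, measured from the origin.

X̄ = 80.76 mm, Ȳ = 48.64 mm

plate: A = 170 × 100 = 17000.00, centroid at (85.00, 50.00).
hole: A = −π·28² = -2463.01, centroid at (110.00, 58.00).
ΣA = 14536.99 mm²
ΣAX̄ = (17000.00)(85.00) + (-2463.01)(110.00) = 1174069.05 mm³
ΣAȲ = (17000.00)(50.00) + (-2463.01)(58.00) = 707145.50 mm³
X̄ = 1174069.05 / 14536.99 = 80.76 mm
Ȳ = 707145.50 / 14536.99 = 48.64 mm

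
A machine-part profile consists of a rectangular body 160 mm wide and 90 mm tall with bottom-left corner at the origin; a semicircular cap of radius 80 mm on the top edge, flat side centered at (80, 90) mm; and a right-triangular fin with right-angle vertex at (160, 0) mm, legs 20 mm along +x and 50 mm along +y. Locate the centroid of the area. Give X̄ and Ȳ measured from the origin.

Part | A | x̄ᵢ | ȳᵢ | A·x̄ᵢ | A·ȳᵢ
rectangular body | 14400.00 | 80.00 | 45.00 | 1152000.00 | 648000.00
semicircular top | 10053.10 | 80.00 | 123.95 | 804247.72 | 1246112.02
triangular fin | 500.00 | 166.67 | 16.67 | 83333.33 | 8333.33
Σ | 24953.10 |  |  | 2039581.05 | 1902445.35
X̄ = 2039581.05 / 24953.10 = 81.74 mm
Ȳ = 1902445.35 / 24953.10 = 76.24 mm

X̄ = 81.74 mm, Ȳ = 76.24 mm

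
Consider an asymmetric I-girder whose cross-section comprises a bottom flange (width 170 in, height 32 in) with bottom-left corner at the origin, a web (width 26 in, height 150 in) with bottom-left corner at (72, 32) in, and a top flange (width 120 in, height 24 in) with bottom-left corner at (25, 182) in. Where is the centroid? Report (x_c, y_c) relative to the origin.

Part | A | x̄ᵢ | ȳᵢ | A·x̄ᵢ | A·ȳᵢ
bottom flange | 5440.00 | 85.00 | 16.00 | 462400.00 | 87040.00
web | 3900.00 | 85.00 | 107.00 | 331500.00 | 417300.00
top flange | 2880.00 | 85.00 | 194.00 | 244800.00 | 558720.00
Σ | 12220.00 |  |  | 1038700.00 | 1063060.00
x_c = 1038700.00 / 12220.00 = 85.00 in
y_c = 1063060.00 / 12220.00 = 86.99 in

x_c = 85.00 in, y_c = 86.99 in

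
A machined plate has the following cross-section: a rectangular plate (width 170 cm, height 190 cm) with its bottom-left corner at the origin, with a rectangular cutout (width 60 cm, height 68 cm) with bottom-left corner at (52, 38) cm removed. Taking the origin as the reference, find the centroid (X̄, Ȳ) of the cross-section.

X̄ = 85.43 cm, Ȳ = 98.33 cm

plate: A = 170 × 190 = 32300.00, centroid at (85.00, 95.00).
hole: A = −(60 × 68) = -4080.00, centroid at (82.00, 72.00).
ΣA = 28220.00 cm²
ΣAX̄ = (32300.00)(85.00) + (-4080.00)(82.00) = 2410940.00 cm³
ΣAȲ = (32300.00)(95.00) + (-4080.00)(72.00) = 2774740.00 cm³
X̄ = 2410940.00 / 28220.00 = 85.43 cm
Ȳ = 2774740.00 / 28220.00 = 98.33 cm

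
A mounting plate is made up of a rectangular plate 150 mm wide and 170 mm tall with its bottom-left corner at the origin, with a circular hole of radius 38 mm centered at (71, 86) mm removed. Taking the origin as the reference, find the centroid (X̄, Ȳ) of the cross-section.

X̄ = 75.87 mm, Ȳ = 84.78 mm

Part | A | x̄ᵢ | ȳᵢ | A·x̄ᵢ | A·ȳᵢ
plate | 25500.00 | 75.00 | 85.00 | 1912500.00 | 2167500.00
hole | -4536.46 | 71.00 | 86.00 | -322088.65 | -390135.54
Σ | 20963.54 |  |  | 1590411.35 | 1777364.46
X̄ = 1590411.35 / 20963.54 = 75.87 mm
Ȳ = 1777364.46 / 20963.54 = 84.78 mm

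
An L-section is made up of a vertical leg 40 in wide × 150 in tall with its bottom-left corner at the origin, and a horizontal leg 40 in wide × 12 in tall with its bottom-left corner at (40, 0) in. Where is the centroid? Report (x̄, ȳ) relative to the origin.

Part | A | x̄ᵢ | ȳᵢ | A·x̄ᵢ | A·ȳᵢ
vertical leg | 6000.00 | 20.00 | 75.00 | 120000.00 | 450000.00
horizontal leg | 480.00 | 60.00 | 6.00 | 28800.00 | 2880.00
Σ | 6480.00 |  |  | 148800.00 | 452880.00
x̄ = 148800.00 / 6480.00 = 22.96 in
ȳ = 452880.00 / 6480.00 = 69.89 in

x̄ = 22.96 in, ȳ = 69.89 in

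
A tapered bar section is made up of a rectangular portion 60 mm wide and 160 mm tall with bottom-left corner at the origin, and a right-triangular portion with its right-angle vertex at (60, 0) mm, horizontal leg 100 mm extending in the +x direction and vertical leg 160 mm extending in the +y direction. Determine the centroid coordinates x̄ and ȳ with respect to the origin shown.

x̄ = 58.79 mm, ȳ = 67.88 mm

Part | A | x̄ᵢ | ȳᵢ | A·x̄ᵢ | A·ȳᵢ
rectangular portion | 9600.00 | 30.00 | 80.00 | 288000.00 | 768000.00
triangular portion | 8000.00 | 93.33 | 53.33 | 746666.67 | 426666.67
Σ | 17600.00 |  |  | 1034666.67 | 1194666.67
x̄ = 1034666.67 / 17600.00 = 58.79 mm
ȳ = 1194666.67 / 17600.00 = 67.88 mm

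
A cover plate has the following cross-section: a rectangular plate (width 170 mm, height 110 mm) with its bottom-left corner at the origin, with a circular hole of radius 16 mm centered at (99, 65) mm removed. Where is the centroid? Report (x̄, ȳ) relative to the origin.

plate: A = 170 × 110 = 18700.00, centroid at (85.00, 55.00).
hole: A = −π·16² = -804.25, centroid at (99.00, 65.00).
ΣA = 17895.75 mm², ΣAx̄ = 1509879.48 mm³, ΣAȳ = 976223.90 mm³.
x̄ = 1509879.48/17895.75 = 84.37 mm; ȳ = 976223.90/17895.75 = 54.55 mm.

x̄ = 84.37 mm, ȳ = 54.55 mm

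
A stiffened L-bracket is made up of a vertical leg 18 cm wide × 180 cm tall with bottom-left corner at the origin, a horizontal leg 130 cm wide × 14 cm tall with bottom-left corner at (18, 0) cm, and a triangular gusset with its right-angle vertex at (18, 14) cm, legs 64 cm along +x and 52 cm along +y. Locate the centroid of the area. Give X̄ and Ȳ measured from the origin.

X̄ = 36.54 cm, Ȳ = 53.02 cm

Part | A | x̄ᵢ | ȳᵢ | A·x̄ᵢ | A·ȳᵢ
vertical leg | 3240.00 | 9.00 | 90.00 | 29160.00 | 291600.00
horizontal leg | 1820.00 | 83.00 | 7.00 | 151060.00 | 12740.00
gusset | 1664.00 | 39.33 | 31.33 | 65450.67 | 52138.67
Σ | 6724.00 |  |  | 245670.67 | 356478.67
X̄ = 245670.67 / 6724.00 = 36.54 cm
Ȳ = 356478.67 / 6724.00 = 53.02 cm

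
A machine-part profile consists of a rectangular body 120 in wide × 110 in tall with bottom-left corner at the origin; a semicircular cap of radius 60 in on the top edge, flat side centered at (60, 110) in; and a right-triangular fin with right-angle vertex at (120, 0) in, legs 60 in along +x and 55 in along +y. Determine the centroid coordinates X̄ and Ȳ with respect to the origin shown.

rectangular body: A = 120 × 110 = 13200.00, centroid at (60.00, 55.00).
semicircular top: A = ½π·60² = 5654.87, centroid at (60.00, 135.46).
triangular fin: A = ½·60·55 = 1650.00, centroid at (140.00, 18.33).
ΣA = 20504.87 in², ΣAX̄ = 1362292.01 in³, ΣAȲ = 1522285.35 in³.
X̄ = 1362292.01/20504.87 = 66.44 in; Ȳ = 1522285.35/20504.87 = 74.24 in.

X̄ = 66.44 in, Ȳ = 74.24 in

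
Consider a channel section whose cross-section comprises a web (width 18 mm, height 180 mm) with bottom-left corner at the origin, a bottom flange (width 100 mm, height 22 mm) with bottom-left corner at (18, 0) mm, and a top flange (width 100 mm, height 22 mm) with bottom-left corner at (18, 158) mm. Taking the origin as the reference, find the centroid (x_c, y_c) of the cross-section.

x_c = 42.98 mm, y_c = 90.00 mm

Part | A | x̄ᵢ | ȳᵢ | A·x̄ᵢ | A·ȳᵢ
web | 3240.00 | 9.00 | 90.00 | 29160.00 | 291600.00
bottom flange | 2200.00 | 68.00 | 11.00 | 149600.00 | 24200.00
top flange | 2200.00 | 68.00 | 169.00 | 149600.00 | 371800.00
Σ | 7640.00 |  |  | 328360.00 | 687600.00
x_c = 328360.00 / 7640.00 = 42.98 mm
y_c = 687600.00 / 7640.00 = 90.00 mm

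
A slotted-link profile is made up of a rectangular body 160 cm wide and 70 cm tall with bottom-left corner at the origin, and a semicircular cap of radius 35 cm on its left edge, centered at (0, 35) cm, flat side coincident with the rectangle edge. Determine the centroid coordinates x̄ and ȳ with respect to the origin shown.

rectangular body: A = 160 × 70 = 11200.00, centroid at (80.00, 35.00).
semicircular end: A = ½π·35² = 1924.23, centroid at (-14.85, 35.00).
ΣA = 13124.23 cm²
ΣAx̄ = (11200.00)(80.00) + (1924.23)(-14.85) = 867416.67 cm³
ΣAȳ = (11200.00)(35.00) + (1924.23)(35.00) = 459347.89 cm³
x̄ = 867416.67 / 13124.23 = 66.09 cm
ȳ = 459347.89 / 13124.23 = 35.00 cm

x̄ = 66.09 cm, ȳ = 35.00 cm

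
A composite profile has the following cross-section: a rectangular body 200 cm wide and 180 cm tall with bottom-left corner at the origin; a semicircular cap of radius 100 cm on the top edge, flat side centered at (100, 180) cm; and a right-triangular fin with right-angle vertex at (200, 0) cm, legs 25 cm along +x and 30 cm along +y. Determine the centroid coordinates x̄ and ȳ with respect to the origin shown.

x̄ = 100.78 cm, ȳ = 129.37 cm

rectangular body: A = 200 × 180 = 36000.00, centroid at (100.00, 90.00).
semicircular top: A = ½π·100² = 15707.96, centroid at (100.00, 222.44).
triangular fin: A = ½·25·30 = 375.00, centroid at (208.33, 10.00).
ΣA = 52082.96 cm², ΣAx̄ = 5248921.33 cm³, ΣAȳ = 6737850.05 cm³.
x̄ = 5248921.33/52082.96 = 100.78 cm; ȳ = 6737850.05/52082.96 = 129.37 cm.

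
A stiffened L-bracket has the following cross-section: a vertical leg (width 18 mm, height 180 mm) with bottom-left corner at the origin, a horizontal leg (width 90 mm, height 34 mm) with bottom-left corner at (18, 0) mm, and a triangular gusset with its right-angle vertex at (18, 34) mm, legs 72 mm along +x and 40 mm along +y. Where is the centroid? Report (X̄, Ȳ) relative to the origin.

X̄ = 36.49 mm, Ȳ = 53.20 mm

vertical leg: A = 18 × 180 = 3240.00, centroid at (9.00, 90.00).
horizontal leg: A = 90 × 34 = 3060.00, centroid at (63.00, 17.00).
gusset: A = ½·72·40 = 1440.00, centroid at (42.00, 47.33).
ΣA = 7740.00 mm², ΣAX̄ = 282420.00 mm³, ΣAȲ = 411780.00 mm³.
X̄ = 282420.00/7740.00 = 36.49 mm; Ȳ = 411780.00/7740.00 = 53.20 mm.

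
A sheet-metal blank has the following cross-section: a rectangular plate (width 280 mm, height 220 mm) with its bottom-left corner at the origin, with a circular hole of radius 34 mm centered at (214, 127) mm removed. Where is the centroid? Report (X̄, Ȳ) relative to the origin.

plate: A = 280 × 220 = 61600.00, centroid at (140.00, 110.00).
hole: A = −π·34² = -3631.68, centroid at (214.00, 127.00).
ΣA = 57968.32 mm²
ΣAX̄ = (61600.00)(140.00) + (-3631.68)(214.00) = 7846820.24 mm³
ΣAȲ = (61600.00)(110.00) + (-3631.68)(127.00) = 6314776.50 mm³
X̄ = 7846820.24 / 57968.32 = 135.36 mm
Ȳ = 6314776.50 / 57968.32 = 108.93 mm

X̄ = 135.36 mm, Ȳ = 108.93 mm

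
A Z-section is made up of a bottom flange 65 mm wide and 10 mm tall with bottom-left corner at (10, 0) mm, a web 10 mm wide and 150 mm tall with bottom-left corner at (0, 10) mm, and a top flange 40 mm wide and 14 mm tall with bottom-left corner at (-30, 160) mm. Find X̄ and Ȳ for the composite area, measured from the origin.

X̄ = 10.89 mm, Ȳ = 82.76 mm

bottom flange: A = 65 × 10 = 650.00, centroid at (42.50, 5.00).
web: A = 10 × 150 = 1500.00, centroid at (5.00, 85.00).
top flange: A = 40 × 14 = 560.00, centroid at (-10.00, 167.00).
ΣA = 2710.00 mm²
ΣAX̄ = (650.00)(42.50) + (1500.00)(5.00) + (560.00)(-10.00) = 29525.00 mm³
ΣAȲ = (650.00)(5.00) + (1500.00)(85.00) + (560.00)(167.00) = 224270.00 mm³
X̄ = 29525.00 / 2710.00 = 10.89 mm
Ȳ = 224270.00 / 2710.00 = 82.76 mm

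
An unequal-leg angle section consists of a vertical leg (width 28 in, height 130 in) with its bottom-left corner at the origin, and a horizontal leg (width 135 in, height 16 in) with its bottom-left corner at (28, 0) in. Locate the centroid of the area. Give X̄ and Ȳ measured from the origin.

X̄ = 44.35 in, Ȳ = 43.77 in

vertical leg: A = 28 × 130 = 3640.00, centroid at (14.00, 65.00).
horizontal leg: A = 135 × 16 = 2160.00, centroid at (95.50, 8.00).
ΣA = 5800.00 in², ΣAX̄ = 257240.00 in³, ΣAȲ = 253880.00 in³.
X̄ = 257240.00/5800.00 = 44.35 in; Ȳ = 253880.00/5800.00 = 43.77 in.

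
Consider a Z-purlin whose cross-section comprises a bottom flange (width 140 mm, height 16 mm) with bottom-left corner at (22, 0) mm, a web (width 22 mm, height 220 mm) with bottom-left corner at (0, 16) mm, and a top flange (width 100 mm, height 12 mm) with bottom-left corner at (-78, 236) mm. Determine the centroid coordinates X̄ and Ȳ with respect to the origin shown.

X̄ = 27.26 mm, Ȳ = 110.89 mm

Part | A | x̄ᵢ | ȳᵢ | A·x̄ᵢ | A·ȳᵢ
bottom flange | 2240.00 | 92.00 | 8.00 | 206080.00 | 17920.00
web | 4840.00 | 11.00 | 126.00 | 53240.00 | 609840.00
top flange | 1200.00 | -28.00 | 242.00 | -33600.00 | 290400.00
Σ | 8280.00 |  |  | 225720.00 | 918160.00
X̄ = 225720.00 / 8280.00 = 27.26 mm
Ȳ = 918160.00 / 8280.00 = 110.89 mm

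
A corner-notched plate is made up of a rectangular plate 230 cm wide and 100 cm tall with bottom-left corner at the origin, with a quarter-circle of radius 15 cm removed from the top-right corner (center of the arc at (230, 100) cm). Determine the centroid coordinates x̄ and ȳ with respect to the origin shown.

x̄ = 114.16 cm, ȳ = 49.66 cm

Part | A | x̄ᵢ | ȳᵢ | A·x̄ᵢ | A·ȳᵢ
plate | 23000.00 | 115.00 | 50.00 | 2645000.00 | 1150000.00
removed quarter-circle | -176.71 | 223.63 | 93.63 | -39519.35 | -16546.46
Σ | 22823.29 |  |  | 2605480.65 | 1133453.54
x̄ = 2605480.65 / 22823.29 = 114.16 cm
ȳ = 1133453.54 / 22823.29 = 49.66 cm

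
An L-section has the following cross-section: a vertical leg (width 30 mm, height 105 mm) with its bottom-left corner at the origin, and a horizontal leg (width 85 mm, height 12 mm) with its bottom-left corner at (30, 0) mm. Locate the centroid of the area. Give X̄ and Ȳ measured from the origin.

X̄ = 29.06 mm, Ȳ = 41.13 mm

vertical leg: A = 30 × 105 = 3150.00, centroid at (15.00, 52.50).
horizontal leg: A = 85 × 12 = 1020.00, centroid at (72.50, 6.00).
ΣA = 4170.00 mm²
ΣAX̄ = (3150.00)(15.00) + (1020.00)(72.50) = 121200.00 mm³
ΣAȲ = (3150.00)(52.50) + (1020.00)(6.00) = 171495.00 mm³
X̄ = 121200.00 / 4170.00 = 29.06 mm
Ȳ = 171495.00 / 4170.00 = 41.13 mm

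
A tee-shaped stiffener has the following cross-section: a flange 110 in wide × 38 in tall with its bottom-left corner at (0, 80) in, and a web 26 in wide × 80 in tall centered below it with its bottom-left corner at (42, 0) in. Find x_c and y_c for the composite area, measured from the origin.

Part | A | x̄ᵢ | ȳᵢ | A·x̄ᵢ | A·ȳᵢ
web | 2080.00 | 55.00 | 40.00 | 114400.00 | 83200.00
flange | 4180.00 | 55.00 | 99.00 | 229900.00 | 413820.00
Σ | 6260.00 |  |  | 344300.00 | 497020.00
x_c = 344300.00 / 6260.00 = 55.00 in
y_c = 497020.00 / 6260.00 = 79.40 in

x_c = 55.00 in, y_c = 79.40 in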